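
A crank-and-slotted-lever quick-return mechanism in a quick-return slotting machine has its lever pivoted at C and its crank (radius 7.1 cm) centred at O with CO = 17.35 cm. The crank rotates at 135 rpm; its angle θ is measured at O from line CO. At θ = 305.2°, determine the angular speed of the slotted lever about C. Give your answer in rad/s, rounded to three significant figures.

3.48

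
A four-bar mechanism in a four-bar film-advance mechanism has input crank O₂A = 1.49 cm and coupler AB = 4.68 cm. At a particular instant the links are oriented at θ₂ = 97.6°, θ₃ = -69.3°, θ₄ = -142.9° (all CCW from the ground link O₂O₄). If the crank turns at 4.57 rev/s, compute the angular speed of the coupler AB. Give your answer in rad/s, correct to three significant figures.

ω₂ = 28.71 rad/s (from 4.57 rev/s).
Differentiating the loop-closure r₂e^{iθ₂}+r₃e^{iθ₃}=r₁+r₄e^{iθ₄} gives r₂ω₂e^{iθ₂}+r₃ω₃e^{iθ₃}=r₄ω₄e^{iθ₄}.
Eliminating the other unknown: ω₃ = r₂ω₂ sin(θ₄−θ₂) / [r₃ sin(θ₃−θ₄)].
Numerator sine = +0.87036; denominator sine = +0.95931.
Result = 0.0149·28.71·(+0.87036) / (0.0468·(+0.95931)) = +8.2942 rad/s; magnitude 8.2942 rad/s.

8.29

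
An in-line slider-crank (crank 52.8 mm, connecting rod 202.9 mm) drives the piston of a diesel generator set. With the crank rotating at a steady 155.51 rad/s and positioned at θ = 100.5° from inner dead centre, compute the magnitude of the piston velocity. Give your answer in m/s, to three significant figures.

7.68

ω = 155.5 rad/s
For an in-line slider-crank, x = r cosθ + √(L² − r² sin²θ), so v = −rω sinθ·[1 + r cosθ/√(L² − r² sin²θ)].
With r = 0.0528 m, L = 0.2029 m, θ = 100.5°: √(L² − r² sin²θ) = 0.19615 m.
v = −0.0528·155.5·0.98325·[1 + 0.0528·-0.18224/0.19615] = -7.6774 m/s.
|v| = 7.6774 m/s.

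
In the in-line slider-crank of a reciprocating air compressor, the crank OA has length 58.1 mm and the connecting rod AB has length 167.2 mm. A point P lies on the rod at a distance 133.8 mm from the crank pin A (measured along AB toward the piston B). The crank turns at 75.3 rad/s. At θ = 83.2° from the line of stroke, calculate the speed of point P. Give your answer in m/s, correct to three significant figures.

ω = 75.3 rad/s.  Crank-pin speed |V_A| = rω = 4.3749 m/s, perpendicular to OA.
Rod angle: sinφ = −(r/L) sinθ ⇒ φ = -20.184°; ω_rod = −rω cosθ/√(L²−r²sin²θ) = -3.3009 rad/s.
V_P = V_A + ω_rod × AP, with AP = 0.1338 m along the rod.
Components: V_Px = −rω sinθ − a·ω_rod·sinφ = -4.4965 m/s;  V_Py = rω cosθ + a·ω_rod·cosφ = +0.10348 m/s.
|V_P| = √(V_Px² + V_Py²) = 4.4977 m/s.

4.50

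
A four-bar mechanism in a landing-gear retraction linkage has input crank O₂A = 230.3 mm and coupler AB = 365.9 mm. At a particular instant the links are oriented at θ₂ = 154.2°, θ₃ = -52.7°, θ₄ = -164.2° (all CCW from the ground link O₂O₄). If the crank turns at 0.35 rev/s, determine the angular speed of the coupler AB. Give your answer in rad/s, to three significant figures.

0.988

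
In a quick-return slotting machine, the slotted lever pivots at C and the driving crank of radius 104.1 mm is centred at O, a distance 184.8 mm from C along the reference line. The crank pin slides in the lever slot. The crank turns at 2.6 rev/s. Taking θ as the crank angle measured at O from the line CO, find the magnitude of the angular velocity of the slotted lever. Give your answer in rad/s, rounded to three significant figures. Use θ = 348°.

ω = 16.34 rad/s (from 2.6 rev/s).
Crank pin A relative to C: A = (d + r cosθ, r sinθ); lever angle φ = atan2(r sinθ, d + r cosθ).
Differentiating tanφ: φ̇ = rω(d cosθ + r)/(d² + r² + 2dr cosθ).
d² + r² + 2dr cosθ = |CA|² = 0.0826224 m²;  d cosθ + r = +0.28486 m.
|ω_lever| = |0.1041·16.34·+0.28486| / 0.0826224 = 5.8633 rad/s.

5.86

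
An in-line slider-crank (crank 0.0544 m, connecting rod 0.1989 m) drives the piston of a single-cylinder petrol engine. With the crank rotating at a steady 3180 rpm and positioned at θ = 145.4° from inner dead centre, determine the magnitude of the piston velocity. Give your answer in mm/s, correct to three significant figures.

ω = 2π·3180/60 = 333 rad/s
For an in-line slider-crank, x = r cosθ + √(L² − r² sin²θ), so v = −rω sinθ·[1 + r cosθ/√(L² − r² sin²θ)].
With r = 0.0544 m, L = 0.1989 m, θ = 145.4°: √(L² − r² sin²θ) = 0.19649 m.
v = −0.0544·333·0.56784·[1 + 0.0544·-0.82314/0.19649] = -7.9425 m/s.
|v| = 7.9425 m/s = 7942.5 mm/s.

7940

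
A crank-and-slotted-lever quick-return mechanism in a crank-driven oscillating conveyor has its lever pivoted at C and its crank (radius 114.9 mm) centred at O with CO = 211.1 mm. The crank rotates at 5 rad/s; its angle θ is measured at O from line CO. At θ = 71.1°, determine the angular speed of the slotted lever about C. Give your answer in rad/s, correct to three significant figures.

ω = 5 rad/s
Crank pin A relative to C: A = (d + r cosθ, r sinθ); lever angle φ = atan2(r sinθ, d + r cosθ).
Differentiating tanφ: φ̇ = rω(d cosθ + r)/(d² + r² + 2dr cosθ).
d² + r² + 2dr cosθ = |CA|² = 0.0734787 m²;  d cosθ + r = +0.18328 m.
|ω_lever| = |0.1149·5·+0.18328| / 0.0734787 = 1.433 rad/s.

1.43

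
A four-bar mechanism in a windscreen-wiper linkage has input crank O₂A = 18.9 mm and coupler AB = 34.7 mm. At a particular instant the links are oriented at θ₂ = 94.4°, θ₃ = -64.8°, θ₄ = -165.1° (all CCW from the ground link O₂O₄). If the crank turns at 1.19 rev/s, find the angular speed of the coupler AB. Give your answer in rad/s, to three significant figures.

ω₂ = 7.477 rad/s (from 1.19 rev/s).
Differentiating the loop-closure r₂e^{iθ₂}+r₃e^{iθ₃}=r₁+r₄e^{iθ₄} gives r₂ω₂e^{iθ₂}+r₃ω₃e^{iθ₃}=r₄ω₄e^{iθ₄}.
Eliminating the other unknown: ω₃ = r₂ω₂ sin(θ₄−θ₂) / [r₃ sin(θ₃−θ₄)].
Numerator sine = +0.98325; denominator sine = +0.98389.
Result = 0.0189·7.477·(+0.98325) / (0.0347·(+0.98389)) = +4.0699 rad/s; magnitude 4.0699 rad/s.

4.07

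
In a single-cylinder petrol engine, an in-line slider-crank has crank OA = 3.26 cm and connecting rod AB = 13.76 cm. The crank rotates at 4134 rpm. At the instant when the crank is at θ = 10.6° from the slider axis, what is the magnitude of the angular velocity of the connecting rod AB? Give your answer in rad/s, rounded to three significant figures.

101

ω = 432.9 rad/s (converted from 4134 rpm).
The rod makes angle φ with the slider axis where L sinφ = r sinθ; differentiating, L cosφ·φ̇ = r ω cosθ.
L cosφ = √(L² − r² sin²θ) = 0.13747 m.
|ω_rod| = r ω |cosθ| / √(L² − r² sin²θ) = 0.0326·432.9·0.98294/0.13747 = 100.91 rad/s.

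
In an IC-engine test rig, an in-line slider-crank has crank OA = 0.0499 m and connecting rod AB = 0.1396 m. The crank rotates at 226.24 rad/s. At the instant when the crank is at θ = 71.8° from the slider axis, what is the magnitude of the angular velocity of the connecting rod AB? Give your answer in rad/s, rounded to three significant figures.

26.9

ω = 226.2 rad/s
The rod makes angle φ with the slider axis where L sinφ = r sinθ; differentiating, L cosφ·φ̇ = r ω cosθ.
L cosφ = √(L² − r² sin²θ) = 0.13131 m.
|ω_rod| = r ω |cosθ| / √(L² − r² sin²θ) = 0.0499·226.2·0.31233/0.13131 = 26.854 rad/s.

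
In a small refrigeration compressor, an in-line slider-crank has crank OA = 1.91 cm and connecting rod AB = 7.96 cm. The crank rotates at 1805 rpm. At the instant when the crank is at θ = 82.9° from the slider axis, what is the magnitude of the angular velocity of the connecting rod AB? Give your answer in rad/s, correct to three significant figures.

ω = 189 rad/s (converted from 1805 rpm).
The rod makes angle φ with the slider axis where L sinφ = r sinθ; differentiating, L cosφ·φ̇ = r ω cosθ.
L cosφ = √(L² − r² sin²θ) = 0.077311 m.
|ω_rod| = r ω |cosθ| / √(L² − r² sin²θ) = 0.0191·189·0.12360/0.077311 = 5.772 rad/s.

5.77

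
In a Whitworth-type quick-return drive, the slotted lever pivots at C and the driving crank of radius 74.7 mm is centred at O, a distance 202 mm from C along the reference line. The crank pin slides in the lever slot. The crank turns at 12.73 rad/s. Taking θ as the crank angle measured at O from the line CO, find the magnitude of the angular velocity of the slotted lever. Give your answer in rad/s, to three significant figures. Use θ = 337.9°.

3.35

ω = 12.73 rad/s
Crank pin A relative to C: A = (d + r cosθ, r sinθ); lever angle φ = atan2(r sinθ, d + r cosθ).
Differentiating tanφ: φ̇ = rω(d cosθ + r)/(d² + r² + 2dr cosθ).
d² + r² + 2dr cosθ = |CA|² = 0.0743456 m²;  d cosθ + r = +0.26186 m.
|ω_lever| = |0.0747·12.73·+0.26186| / 0.0743456 = 3.3494 rad/s.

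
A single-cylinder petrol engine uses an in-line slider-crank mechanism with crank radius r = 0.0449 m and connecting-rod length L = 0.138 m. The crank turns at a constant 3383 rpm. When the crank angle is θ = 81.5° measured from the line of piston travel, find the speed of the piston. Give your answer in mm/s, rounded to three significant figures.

16500

ω = 2π·3383/60 = 354.3 rad/s
For an in-line slider-crank, x = r cosθ + √(L² − r² sin²θ), so v = −rω sinθ·[1 + r cosθ/√(L² − r² sin²θ)].
With r = 0.0449 m, L = 0.138 m, θ = 81.5°: √(L² − r² sin²θ) = 0.13066 m.
v = −0.0449·354.3·0.98902·[1 + 0.0449·0.14781/0.13066] = -16.531 m/s.
|v| = 16.531 m/s = 16531 mm/s.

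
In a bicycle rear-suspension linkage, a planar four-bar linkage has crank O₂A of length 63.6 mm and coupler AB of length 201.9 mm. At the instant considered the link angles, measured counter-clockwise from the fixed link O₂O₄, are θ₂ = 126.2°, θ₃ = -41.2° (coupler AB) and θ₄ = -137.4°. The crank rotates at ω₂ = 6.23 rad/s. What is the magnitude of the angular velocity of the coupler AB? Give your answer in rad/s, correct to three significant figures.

ω₂ = 6.23 rad/s
Differentiating the loop-closure r₂e^{iθ₂}+r₃e^{iθ₃}=r₁+r₄e^{iθ₄} gives r₂ω₂e^{iθ₂}+r₃ω₃e^{iθ₃}=r₄ω₄e^{iθ₄}.
Eliminating the other unknown: ω₃ = r₂ω₂ sin(θ₄−θ₂) / [r₃ sin(θ₃−θ₄)].
Numerator sine = +0.99377; denominator sine = +0.99415.
Result = 0.0636·6.23·(+0.99377) / (0.2019·(+0.99415)) = +1.9617 rad/s; magnitude 1.9617 rad/s.

1.96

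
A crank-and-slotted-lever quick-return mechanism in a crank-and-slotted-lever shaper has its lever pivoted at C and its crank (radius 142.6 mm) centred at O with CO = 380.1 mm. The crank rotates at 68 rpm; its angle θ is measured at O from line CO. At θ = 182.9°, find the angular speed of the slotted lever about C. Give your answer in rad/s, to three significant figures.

4.26

ω = 7.121 rad/s (from 68 rpm).
Crank pin A relative to C: A = (d + r cosθ, r sinθ); lever angle φ = atan2(r sinθ, d + r cosθ).
Differentiating tanφ: φ̇ = rω(d cosθ + r)/(d² + r² + 2dr cosθ).
d² + r² + 2dr cosθ = |CA|² = 0.0565451 m²;  d cosθ + r = -0.23701 m.
|ω_lever| = |0.1426·7.121·-0.23701| / 0.0565451 = 4.2563 rad/s.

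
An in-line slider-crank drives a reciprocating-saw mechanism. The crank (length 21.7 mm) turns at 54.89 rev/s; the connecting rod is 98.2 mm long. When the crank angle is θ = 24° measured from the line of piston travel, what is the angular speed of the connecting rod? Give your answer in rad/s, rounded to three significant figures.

ω = 344.9 rad/s (converted from 54.89 rev/s).
The rod makes angle φ with the slider axis where L sinφ = r sinθ; differentiating, L cosφ·φ̇ = r ω cosθ.
L cosφ = √(L² − r² sin²θ) = 0.097803 m.
|ω_rod| = r ω |cosθ| / √(L² − r² sin²θ) = 0.0217·344.9·0.91355/0.097803 = 69.906 rad/s.

69.9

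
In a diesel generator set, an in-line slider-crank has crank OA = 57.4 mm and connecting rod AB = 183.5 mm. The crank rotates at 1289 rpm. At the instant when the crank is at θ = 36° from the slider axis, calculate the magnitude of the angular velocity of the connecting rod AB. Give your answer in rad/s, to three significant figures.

ω = 135 rad/s (converted from 1289 rpm).
The rod makes angle φ with the slider axis where L sinφ = r sinθ; differentiating, L cosφ·φ̇ = r ω cosθ.
L cosφ = √(L² − r² sin²θ) = 0.18037 m.
|ω_rod| = r ω |cosθ| / √(L² − r² sin²θ) = 0.0574·135·0.80902/0.18037 = 34.752 rad/s.

34.8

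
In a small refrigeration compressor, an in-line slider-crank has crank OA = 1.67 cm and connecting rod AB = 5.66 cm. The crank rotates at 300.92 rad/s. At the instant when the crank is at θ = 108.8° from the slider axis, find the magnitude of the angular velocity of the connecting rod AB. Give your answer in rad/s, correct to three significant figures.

ω = 300.9 rad/s
The rod makes angle φ with the slider axis where L sinφ = r sinθ; differentiating, L cosφ·φ̇ = r ω cosθ.
L cosφ = √(L² − r² sin²θ) = 0.054347 m.
|ω_rod| = r ω |cosθ| / √(L² − r² sin²θ) = 0.0167·300.9·0.32227/0.054347 = 29.799 rad/s.

29.8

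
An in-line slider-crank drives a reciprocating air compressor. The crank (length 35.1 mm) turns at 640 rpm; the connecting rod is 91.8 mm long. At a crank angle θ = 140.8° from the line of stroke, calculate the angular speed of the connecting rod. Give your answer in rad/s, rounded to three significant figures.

20.5

ω = 67.02 rad/s (converted from 640 rpm).
The rod makes angle φ with the slider axis where L sinφ = r sinθ; differentiating, L cosφ·φ̇ = r ω cosθ.
L cosφ = √(L² − r² sin²θ) = 0.089079 m.
|ω_rod| = r ω |cosθ| / √(L² − r² sin²θ) = 0.0351·67.02·0.77494/0.089079 = 20.465 rad/s.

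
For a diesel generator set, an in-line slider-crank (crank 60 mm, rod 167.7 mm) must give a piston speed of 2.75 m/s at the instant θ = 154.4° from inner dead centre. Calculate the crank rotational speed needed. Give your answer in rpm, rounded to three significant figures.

1500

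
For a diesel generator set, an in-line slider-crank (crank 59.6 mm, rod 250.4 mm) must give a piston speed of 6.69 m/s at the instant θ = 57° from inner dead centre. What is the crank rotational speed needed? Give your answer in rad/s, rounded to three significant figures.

118

For an in-line slider-crank, |v_piston| = rω|sinθ|·[1 + r cosθ/√(L² − r² sin²θ)].
With r = 0.0596 m, L = 0.2504 m, θ = 57°: the bracketed kinematic factor |dx/dθ| = 0.056598 m.
ω = v/|dx/dθ| = 6.69/0.056598 = 118.2 rad/s.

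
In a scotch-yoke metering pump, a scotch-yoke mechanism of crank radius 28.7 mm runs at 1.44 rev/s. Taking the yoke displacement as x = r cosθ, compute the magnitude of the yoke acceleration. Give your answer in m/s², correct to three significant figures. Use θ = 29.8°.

ω = 9.048 rad/s (from 1.44 rev/s).
x = r cosθ ⇒ ẍ = −rω² cosθ (ω constant).
|a| = rω²|cosθ| = 0.0287·(9.048)²·|cos 29.8°| = 2.0388 m/s².

2.04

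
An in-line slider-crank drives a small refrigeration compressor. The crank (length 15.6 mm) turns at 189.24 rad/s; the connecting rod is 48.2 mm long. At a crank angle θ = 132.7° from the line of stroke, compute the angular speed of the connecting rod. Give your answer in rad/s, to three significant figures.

42.8

ω = 189.2 rad/s
The rod makes angle φ with the slider axis where L sinφ = r sinθ; differentiating, L cosφ·φ̇ = r ω cosθ.
L cosφ = √(L² − r² sin²θ) = 0.046817 m.
|ω_rod| = r ω |cosθ| / √(L² − r² sin²θ) = 0.0156·189.2·0.67816/0.046817 = 42.763 rad/s.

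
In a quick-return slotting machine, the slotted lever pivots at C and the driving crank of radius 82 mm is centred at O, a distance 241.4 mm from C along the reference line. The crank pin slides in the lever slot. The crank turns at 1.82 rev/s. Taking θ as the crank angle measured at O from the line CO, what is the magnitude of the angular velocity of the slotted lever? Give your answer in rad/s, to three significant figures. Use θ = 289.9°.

ω = 11.44 rad/s (from 1.82 rev/s).
Crank pin A relative to C: A = (d + r cosθ, r sinθ); lever angle φ = atan2(r sinθ, d + r cosθ).
Differentiating tanφ: φ̇ = rω(d cosθ + r)/(d² + r² + 2dr cosθ).
d² + r² + 2dr cosθ = |CA|² = 0.0784735 m²;  d cosθ + r = +0.16417 m.
|ω_lever| = |0.082·11.44·+0.16417| / 0.0784735 = 1.9617 rad/s.

1.96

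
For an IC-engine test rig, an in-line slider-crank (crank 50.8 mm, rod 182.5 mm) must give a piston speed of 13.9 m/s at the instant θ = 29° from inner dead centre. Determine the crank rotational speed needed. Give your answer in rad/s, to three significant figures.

453

For an in-line slider-crank, |v_piston| = rω|sinθ|·[1 + r cosθ/√(L² − r² sin²θ)].
With r = 0.0508 m, L = 0.1825 m, θ = 29°: the bracketed kinematic factor |dx/dθ| = 0.03068 m.
ω = v/|dx/dθ| = 13.9/0.03068 = 453.07 rad/s.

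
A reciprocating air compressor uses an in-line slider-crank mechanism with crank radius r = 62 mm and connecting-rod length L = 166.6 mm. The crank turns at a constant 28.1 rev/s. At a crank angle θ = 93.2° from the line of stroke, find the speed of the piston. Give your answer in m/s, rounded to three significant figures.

10.7

ω = 2π·28.1 = 176.6 rad/s
For an in-line slider-crank, x = r cosθ + √(L² − r² sin²θ), so v = −rω sinθ·[1 + r cosθ/√(L² − r² sin²θ)].
With r = 0.062 m, L = 0.1666 m, θ = 93.2°: √(L² − r² sin²θ) = 0.15467 m.
v = −0.062·176.6·0.99844·[1 + 0.062·-0.05582/0.15467] = -10.685 m/s.
|v| = 10.685 m/s.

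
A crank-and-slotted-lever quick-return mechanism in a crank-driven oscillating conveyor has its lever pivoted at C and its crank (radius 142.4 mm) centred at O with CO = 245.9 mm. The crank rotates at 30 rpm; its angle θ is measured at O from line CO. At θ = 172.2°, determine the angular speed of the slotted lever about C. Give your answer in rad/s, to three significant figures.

ω = 3.142 rad/s (from 30 rpm).
Crank pin A relative to C: A = (d + r cosθ, r sinθ); lever angle φ = atan2(r sinθ, d + r cosθ).
Differentiating tanφ: φ̇ = rω(d cosθ + r)/(d² + r² + 2dr cosθ).
d² + r² + 2dr cosθ = |CA|² = 0.0113602 m²;  d cosθ + r = -0.10122 m.
|ω_lever| = |0.1424·3.142·-0.10122| / 0.0113602 = 3.9862 rad/s.

3.99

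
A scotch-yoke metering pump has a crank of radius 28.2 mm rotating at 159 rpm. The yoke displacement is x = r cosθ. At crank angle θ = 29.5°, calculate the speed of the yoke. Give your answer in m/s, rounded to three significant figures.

0.231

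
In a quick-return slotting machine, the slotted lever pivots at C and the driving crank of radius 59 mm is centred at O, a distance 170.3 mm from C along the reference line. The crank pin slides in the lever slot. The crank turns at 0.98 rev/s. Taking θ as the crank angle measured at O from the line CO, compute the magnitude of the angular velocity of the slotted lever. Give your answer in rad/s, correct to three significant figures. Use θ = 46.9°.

ω = 6.158 rad/s (from 0.98 rev/s).
Crank pin A relative to C: A = (d + r cosθ, r sinθ); lever angle φ = atan2(r sinθ, d + r cosθ).
Differentiating tanφ: φ̇ = rω(d cosθ + r)/(d² + r² + 2dr cosθ).
d² + r² + 2dr cosθ = |CA|² = 0.0462137 m²;  d cosθ + r = +0.17536 m.
|ω_lever| = |0.059·6.158·+0.17536| / 0.0462137 = 1.3785 rad/s.

1.38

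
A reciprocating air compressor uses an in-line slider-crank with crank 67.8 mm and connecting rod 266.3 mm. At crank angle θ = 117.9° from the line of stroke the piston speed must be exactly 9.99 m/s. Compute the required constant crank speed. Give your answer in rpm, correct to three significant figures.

1810

For an in-line slider-crank, |v_piston| = rω|sinθ|·[1 + r cosθ/√(L² − r² sin²θ)].
With r = 0.0678 m, L = 0.2663 m, θ = 117.9°: the bracketed kinematic factor |dx/dθ| = 0.052593 m.
ω = v/|dx/dθ| = 9.99/0.052593 = 189.95 rad/s.
N = 60ω/(2π) = 1813.9 rpm.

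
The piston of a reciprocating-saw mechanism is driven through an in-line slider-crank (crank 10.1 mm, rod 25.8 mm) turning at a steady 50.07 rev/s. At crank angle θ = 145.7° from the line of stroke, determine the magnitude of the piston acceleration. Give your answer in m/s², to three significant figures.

665

ω = 2π·50.1 = 314.6 rad/s
x(θ) = r cosθ + √(L² − r² sin²θ); with ω constant, a = ω²·d²x/dθ².
d²x/dθ² = −r cosθ − r²(cos2θ)/√u − r⁴ sin²2θ/(4u^{3/2}),  u = L² − r² sin²θ = 0.000633246 m².
Substituting r = 0.0101 m, L = 0.0258 m, θ = 145.7°: d²x/dθ² = +0.006723 m.
a = ω²·d²x/dθ² = (314.6)²·(+0.006723) = +665.39 m/s²;  |a| = 665.39 m/s².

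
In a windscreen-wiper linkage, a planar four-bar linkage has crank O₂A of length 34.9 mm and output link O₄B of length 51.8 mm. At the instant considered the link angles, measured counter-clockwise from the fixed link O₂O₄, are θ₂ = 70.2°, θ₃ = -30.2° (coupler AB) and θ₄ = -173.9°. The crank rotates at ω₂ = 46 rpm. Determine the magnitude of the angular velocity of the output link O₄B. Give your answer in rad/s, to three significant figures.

ω₂ = 4.817 rad/s (from 46 rpm).
Differentiating the loop-closure r₂e^{iθ₂}+r₃e^{iθ₃}=r₁+r₄e^{iθ₄} gives r₂ω₂e^{iθ₂}+r₃ω₃e^{iθ₃}=r₄ω₄e^{iθ₄}.
Eliminating the other unknown: ω₄ = r₂ω₂ sin(θ₂−θ₃) / [r₄ sin(θ₄−θ₃)].
Numerator sine = +0.98357; denominator sine = -0.59201.
Result = 0.0349·4.817·(+0.98357) / (0.0518·(-0.59201)) = -5.3921 rad/s; magnitude 5.3921 rad/s.

5.39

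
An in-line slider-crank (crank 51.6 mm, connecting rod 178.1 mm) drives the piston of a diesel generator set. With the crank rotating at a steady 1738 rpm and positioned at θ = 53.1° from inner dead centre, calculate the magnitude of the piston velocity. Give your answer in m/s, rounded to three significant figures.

ω = 2π·1738/60 = 182 rad/s
For an in-line slider-crank, x = r cosθ + √(L² − r² sin²θ), so v = −rω sinθ·[1 + r cosθ/√(L² − r² sin²θ)].
With r = 0.0516 m, L = 0.1781 m, θ = 53.1°: √(L² − r² sin²θ) = 0.17325 m.
v = −0.0516·182·0.79968·[1 + 0.0516·0.60042/0.17325] = -8.8531 m/s.
|v| = 8.8531 m/s.

8.85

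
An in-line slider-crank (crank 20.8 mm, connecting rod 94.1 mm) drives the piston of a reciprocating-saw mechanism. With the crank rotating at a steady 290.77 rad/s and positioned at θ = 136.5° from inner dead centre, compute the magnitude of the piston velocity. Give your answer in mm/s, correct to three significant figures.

3490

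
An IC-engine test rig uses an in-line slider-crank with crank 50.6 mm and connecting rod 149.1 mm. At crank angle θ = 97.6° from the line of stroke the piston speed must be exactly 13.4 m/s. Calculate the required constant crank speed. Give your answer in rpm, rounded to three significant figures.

2680

For an in-line slider-crank, |v_piston| = rω|sinθ|·[1 + r cosθ/√(L² − r² sin²θ)].
With r = 0.0506 m, L = 0.1491 m, θ = 97.6°: the bracketed kinematic factor |dx/dθ| = 0.047765 m.
ω = v/|dx/dθ| = 13.4/0.047765 = 280.54 rad/s.
N = 60ω/(2π) = 2679 rpm.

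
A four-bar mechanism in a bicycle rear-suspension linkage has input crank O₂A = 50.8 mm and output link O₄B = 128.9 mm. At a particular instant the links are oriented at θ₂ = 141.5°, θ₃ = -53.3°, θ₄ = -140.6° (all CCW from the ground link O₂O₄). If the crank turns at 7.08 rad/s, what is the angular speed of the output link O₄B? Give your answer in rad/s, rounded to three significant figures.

ω₂ = 7.08 rad/s
Differentiating the loop-closure r₂e^{iθ₂}+r₃e^{iθ₃}=r₁+r₄e^{iθ₄} gives r₂ω₂e^{iθ₂}+r₃ω₃e^{iθ₃}=r₄ω₄e^{iθ₄}.
Eliminating the other unknown: ω₄ = r₂ω₂ sin(θ₂−θ₃) / [r₄ sin(θ₄−θ₃)].
Numerator sine = -0.25545; denominator sine = -0.99889.
Result = 0.0508·7.08·(-0.25545) / (0.1289·(-0.99889)) = +0.71355 rad/s; magnitude 0.71355 rad/s.

0.714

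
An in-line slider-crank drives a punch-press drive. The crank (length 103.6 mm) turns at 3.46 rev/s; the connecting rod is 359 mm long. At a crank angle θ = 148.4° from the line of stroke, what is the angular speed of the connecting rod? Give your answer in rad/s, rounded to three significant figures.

5.41

ω = 21.74 rad/s (converted from 3.46 rev/s).
The rod makes angle φ with the slider axis where L sinφ = r sinθ; differentiating, L cosφ·φ̇ = r ω cosθ.
L cosφ = √(L² − r² sin²θ) = 0.35487 m.
|ω_rod| = r ω |cosθ| / √(L² − r² sin²θ) = 0.1036·21.74·0.85173/0.35487 = 5.4056 rad/s.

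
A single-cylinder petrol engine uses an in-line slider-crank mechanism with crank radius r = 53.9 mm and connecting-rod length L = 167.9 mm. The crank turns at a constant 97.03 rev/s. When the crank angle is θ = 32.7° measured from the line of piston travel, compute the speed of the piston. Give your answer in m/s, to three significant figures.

22.6

ω = 2π·97 = 609.7 rad/s
For an in-line slider-crank, x = r cosθ + √(L² − r² sin²θ), so v = −rω sinθ·[1 + r cosθ/√(L² − r² sin²θ)].
With r = 0.0539 m, L = 0.1679 m, θ = 32.7°: √(L² − r² sin²θ) = 0.16536 m.
v = −0.0539·609.7·0.54024·[1 + 0.0539·0.84151/0.16536] = -22.622 m/s.
|v| = 22.622 m/s.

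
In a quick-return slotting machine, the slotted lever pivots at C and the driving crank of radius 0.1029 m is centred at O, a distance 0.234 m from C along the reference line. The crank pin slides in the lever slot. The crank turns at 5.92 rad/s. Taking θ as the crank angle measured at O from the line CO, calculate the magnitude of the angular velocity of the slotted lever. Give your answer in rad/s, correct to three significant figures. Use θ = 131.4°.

0.943

ω = 5.92 rad/s
Crank pin A relative to C: A = (d + r cosθ, r sinθ); lever angle φ = atan2(r sinθ, d + r cosθ).
Differentiating tanφ: φ̇ = rω(d cosθ + r)/(d² + r² + 2dr cosθ).
d² + r² + 2dr cosθ = |CA|² = 0.0334975 m²;  d cosθ + r = -0.051847 m.
|ω_lever| = |0.1029·5.92·-0.051847| / 0.0334975 = 0.94286 rad/s.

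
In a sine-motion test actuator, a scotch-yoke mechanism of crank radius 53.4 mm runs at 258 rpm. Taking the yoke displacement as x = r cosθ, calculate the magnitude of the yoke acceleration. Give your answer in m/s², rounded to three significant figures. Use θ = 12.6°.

ω = 27.02 rad/s (from 258 rpm).
x = r cosθ ⇒ ẍ = −rω² cosθ (ω constant).
|a| = rω²|cosθ| = 0.0534·(27.02)²·|cos 12.6°| = 38.041 m/s².

38.0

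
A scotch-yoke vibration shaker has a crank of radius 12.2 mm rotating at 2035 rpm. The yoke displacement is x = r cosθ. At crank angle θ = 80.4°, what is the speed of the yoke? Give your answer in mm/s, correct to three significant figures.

2560

ω = 213.1 rad/s (from 2035 rpm).
x = r cosθ ⇒ ẋ = −rω sinθ.
|v| = rω|sinθ| = 0.0122·213.1·|sin 80.4°| = 2.5635 m/s = 2563.5 mm/s.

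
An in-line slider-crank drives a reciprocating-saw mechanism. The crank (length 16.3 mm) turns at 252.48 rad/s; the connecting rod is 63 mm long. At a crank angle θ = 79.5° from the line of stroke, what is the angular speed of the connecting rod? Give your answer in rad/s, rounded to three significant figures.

ω = 252.5 rad/s
The rod makes angle φ with the slider axis where L sinφ = r sinθ; differentiating, L cosφ·φ̇ = r ω cosθ.
L cosφ = √(L² − r² sin²θ) = 0.060927 m.
|ω_rod| = r ω |cosθ| / √(L² − r² sin²θ) = 0.0163·252.5·0.18224/0.060927 = 12.309 rad/s.

12.3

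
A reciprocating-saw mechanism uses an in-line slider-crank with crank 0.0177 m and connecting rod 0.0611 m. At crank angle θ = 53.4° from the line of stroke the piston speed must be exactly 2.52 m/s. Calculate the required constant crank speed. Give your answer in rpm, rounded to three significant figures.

1440

For an in-line slider-crank, |v_piston| = rω|sinθ|·[1 + r cosθ/√(L² − r² sin²θ)].
With r = 0.0177 m, L = 0.0611 m, θ = 53.4°: the bracketed kinematic factor |dx/dθ| = 0.016733 m.
ω = v/|dx/dθ| = 2.52/0.016733 = 150.6 rad/s.
N = 60ω/(2π) = 1438.1 rpm.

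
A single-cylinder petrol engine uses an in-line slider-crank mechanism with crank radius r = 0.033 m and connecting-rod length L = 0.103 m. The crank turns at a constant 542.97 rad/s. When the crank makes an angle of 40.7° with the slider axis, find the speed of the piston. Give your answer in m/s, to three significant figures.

ω = 543 rad/s
For an in-line slider-crank, x = r cosθ + √(L² − r² sin²θ), so v = −rω sinθ·[1 + r cosθ/√(L² − r² sin²θ)].
With r = 0.033 m, L = 0.103 m, θ = 40.7°: √(L² − r² sin²θ) = 0.10073 m.
v = −0.033·543·0.65210·[1 + 0.033·0.75813/0.10073] = -14.586 m/s.
|v| = 14.586 m/s.

14.6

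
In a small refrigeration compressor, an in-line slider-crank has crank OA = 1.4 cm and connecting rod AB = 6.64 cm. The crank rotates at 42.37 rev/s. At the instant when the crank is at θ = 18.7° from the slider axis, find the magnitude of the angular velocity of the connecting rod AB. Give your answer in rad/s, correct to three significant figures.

53.3

ω = 266.2 rad/s (converted from 42.37 rev/s).
The rod makes angle φ with the slider axis where L sinφ = r sinθ; differentiating, L cosφ·φ̇ = r ω cosθ.
L cosφ = √(L² − r² sin²θ) = 0.066248 m.
|ω_rod| = r ω |cosθ| / √(L² − r² sin²θ) = 0.014·266.2·0.94721/0.066248 = 53.289 rad/s.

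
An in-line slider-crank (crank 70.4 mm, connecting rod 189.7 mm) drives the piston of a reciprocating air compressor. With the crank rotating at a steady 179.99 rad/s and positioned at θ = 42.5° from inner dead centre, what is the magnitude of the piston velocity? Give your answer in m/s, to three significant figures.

ω = 180 rad/s
For an in-line slider-crank, x = r cosθ + √(L² − r² sin²θ), so v = −rω sinθ·[1 + r cosθ/√(L² − r² sin²θ)].
With r = 0.0704 m, L = 0.1897 m, θ = 42.5°: √(L² − r² sin²θ) = 0.18364 m.
v = −0.0704·180·0.67559·[1 + 0.0704·0.73728/0.18364] = -10.98 m/s.
|v| = 10.98 m/s.

11.0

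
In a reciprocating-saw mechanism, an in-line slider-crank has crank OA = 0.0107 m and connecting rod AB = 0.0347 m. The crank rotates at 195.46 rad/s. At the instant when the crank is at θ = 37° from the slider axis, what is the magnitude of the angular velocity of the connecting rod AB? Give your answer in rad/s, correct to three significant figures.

ω = 195.5 rad/s
The rod makes angle φ with the slider axis where L sinφ = r sinθ; differentiating, L cosφ·φ̇ = r ω cosθ.
L cosφ = √(L² − r² sin²θ) = 0.034097 m.
|ω_rod| = r ω |cosθ| / √(L² − r² sin²θ) = 0.0107·195.5·0.79864/0.034097 = 48.986 rad/s.

49.0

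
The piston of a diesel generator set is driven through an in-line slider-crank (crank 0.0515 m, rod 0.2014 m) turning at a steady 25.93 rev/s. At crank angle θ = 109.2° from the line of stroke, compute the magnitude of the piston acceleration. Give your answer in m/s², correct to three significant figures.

ω = 2π·25.9 = 162.9 rad/s
x(θ) = r cosθ + √(L² − r² sin²θ); with ω constant, a = ω²·d²x/dθ².
d²x/dθ² = −r cosθ − r²(cos2θ)/√u − r⁴ sin²2θ/(4u^{3/2}),  u = L² − r² sin²θ = 0.0381966 m².
Substituting r = 0.0515 m, L = 0.2014 m, θ = 109.2°: d²x/dθ² = +0.027481 m.
a = ω²·d²x/dθ² = (162.9)²·(+0.027481) = +729.45 m/s²;  |a| = 729.45 m/s².

729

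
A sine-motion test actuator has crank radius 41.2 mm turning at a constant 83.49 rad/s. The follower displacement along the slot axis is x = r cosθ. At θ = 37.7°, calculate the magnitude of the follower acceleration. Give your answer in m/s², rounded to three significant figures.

ω = 83.49 rad/s
x = r cosθ ⇒ ẍ = −rω² cosθ (ω constant).
|a| = rω²|cosθ| = 0.0412·(83.49)²·|cos 37.7°| = 227.23 m/s².

227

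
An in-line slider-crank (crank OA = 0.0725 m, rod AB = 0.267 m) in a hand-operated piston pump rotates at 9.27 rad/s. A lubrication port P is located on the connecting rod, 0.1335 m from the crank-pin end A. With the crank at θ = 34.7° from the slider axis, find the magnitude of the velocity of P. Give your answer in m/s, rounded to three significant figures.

ω = 9.27 rad/s.  Crank-pin speed |V_A| = rω = 0.67207 m/s, perpendicular to OA.
Rod angle: sinφ = −(r/L) sinθ ⇒ φ = -8.892°; ω_rod = −rω cosθ/√(L²−r²sin²θ) = -2.0946 rad/s.
V_P = V_A + ω_rod × AP, with AP = 0.1335 m along the rod.
Components: V_Px = −rω sinθ − a·ω_rod·sinφ = -0.42582 m/s;  V_Py = rω cosθ + a·ω_rod·cosφ = +0.27627 m/s.
|V_P| = √(V_Px² + V_Py²) = 0.50759 m/s.

0.508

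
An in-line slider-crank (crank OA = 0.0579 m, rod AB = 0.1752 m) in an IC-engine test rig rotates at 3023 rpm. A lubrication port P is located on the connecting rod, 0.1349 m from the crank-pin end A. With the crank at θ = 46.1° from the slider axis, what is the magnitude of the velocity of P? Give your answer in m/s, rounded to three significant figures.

ω = 316.6 rad/s.  Crank-pin speed |V_A| = rω = 18.329 m/s, perpendicular to OA.
Rod angle: sinφ = −(r/L) sinθ ⇒ φ = -13.776°; ω_rod = −rω cosθ/√(L²−r²sin²θ) = -74.692 rad/s.
V_P = V_A + ω_rod × AP, with AP = 0.1349 m along the rod.
Components: V_Px = −rω sinθ − a·ω_rod·sinφ = -15.607 m/s;  V_Py = rω cosθ + a·ω_rod·cosφ = +2.9235 m/s.
|V_P| = √(V_Px² + V_Py²) = 15.878 m/s.

15.9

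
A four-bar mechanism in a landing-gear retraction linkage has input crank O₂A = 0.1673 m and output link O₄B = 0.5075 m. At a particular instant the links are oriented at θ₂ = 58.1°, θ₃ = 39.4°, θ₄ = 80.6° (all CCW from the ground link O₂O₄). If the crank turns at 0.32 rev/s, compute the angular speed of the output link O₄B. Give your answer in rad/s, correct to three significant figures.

0.323

ω₂ = 2.011 rad/s (from 0.32 rev/s).
Differentiating the loop-closure r₂e^{iθ₂}+r₃e^{iθ₃}=r₁+r₄e^{iθ₄} gives r₂ω₂e^{iθ₂}+r₃ω₃e^{iθ₃}=r₄ω₄e^{iθ₄}.
Eliminating the other unknown: ω₄ = r₂ω₂ sin(θ₂−θ₃) / [r₄ sin(θ₄−θ₃)].
Numerator sine = +0.32061; denominator sine = +0.65869.
Result = 0.1673·2.011·(+0.32061) / (0.5075·(+0.65869)) = +0.32262 rad/s; magnitude 0.32262 rad/s.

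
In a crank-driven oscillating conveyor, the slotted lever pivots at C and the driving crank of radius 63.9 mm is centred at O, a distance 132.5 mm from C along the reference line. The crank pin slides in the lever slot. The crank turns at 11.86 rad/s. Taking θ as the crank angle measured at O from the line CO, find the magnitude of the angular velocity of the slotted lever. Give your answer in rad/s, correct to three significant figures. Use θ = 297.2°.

ω = 11.86 rad/s
Crank pin A relative to C: A = (d + r cosθ, r sinθ); lever angle φ = atan2(r sinθ, d + r cosθ).
Differentiating tanφ: φ̇ = rω(d cosθ + r)/(d² + r² + 2dr cosθ).
d² + r² + 2dr cosθ = |CA|² = 0.0293797 m²;  d cosθ + r = +0.12447 m.
|ω_lever| = |0.0639·11.86·+0.12447| / 0.0293797 = 3.2106 rad/s.

3.21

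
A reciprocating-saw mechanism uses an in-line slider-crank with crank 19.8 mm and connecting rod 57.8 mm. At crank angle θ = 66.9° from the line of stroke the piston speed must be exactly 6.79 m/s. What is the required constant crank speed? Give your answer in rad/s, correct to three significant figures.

327

For an in-line slider-crank, |v_piston| = rω|sinθ|·[1 + r cosθ/√(L² − r² sin²θ)].
With r = 0.0198 m, L = 0.0578 m, θ = 66.9°: the bracketed kinematic factor |dx/dθ| = 0.020792 m.
ω = v/|dx/dθ| = 6.79/0.020792 = 326.57 rad/s.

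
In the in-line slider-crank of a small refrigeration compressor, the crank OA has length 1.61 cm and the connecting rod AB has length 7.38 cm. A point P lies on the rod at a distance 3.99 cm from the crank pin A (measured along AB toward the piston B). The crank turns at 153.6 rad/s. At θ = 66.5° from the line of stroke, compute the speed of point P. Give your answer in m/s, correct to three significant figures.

ω = 153.6 rad/s.  Crank-pin speed |V_A| = rω = 2.473 m/s, perpendicular to OA.
Rod angle: sinφ = −(r/L) sinθ ⇒ φ = -11.541°; ω_rod = −rω cosθ/√(L²−r²sin²θ) = -13.637 rad/s.
V_P = V_A + ω_rod × AP, with AP = 0.0399 m along the rod.
Components: V_Px = −rω sinθ − a·ω_rod·sinφ = -2.3767 m/s;  V_Py = rω cosθ + a·ω_rod·cosφ = +0.45296 m/s.
|V_P| = √(V_Px² + V_Py²) = 2.4195 m/s.

2.42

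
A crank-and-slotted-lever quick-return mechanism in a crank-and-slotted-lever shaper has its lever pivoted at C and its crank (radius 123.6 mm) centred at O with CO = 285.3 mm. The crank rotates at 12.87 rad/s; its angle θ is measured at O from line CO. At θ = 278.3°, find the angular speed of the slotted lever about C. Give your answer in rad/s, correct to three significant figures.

2.45

ω = 12.87 rad/s
Crank pin A relative to C: A = (d + r cosθ, r sinθ); lever angle φ = atan2(r sinθ, d + r cosθ).
Differentiating tanφ: φ̇ = rω(d cosθ + r)/(d² + r² + 2dr cosθ).
d² + r² + 2dr cosθ = |CA|² = 0.106854 m²;  d cosθ + r = +0.16478 m.
|ω_lever| = |0.1236·12.87·+0.16478| / 0.106854 = 2.4531 rad/s.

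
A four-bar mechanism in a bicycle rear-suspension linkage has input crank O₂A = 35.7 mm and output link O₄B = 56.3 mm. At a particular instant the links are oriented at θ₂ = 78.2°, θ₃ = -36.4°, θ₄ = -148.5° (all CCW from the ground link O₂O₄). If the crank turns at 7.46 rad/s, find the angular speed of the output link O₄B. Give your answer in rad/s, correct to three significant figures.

4.64

ω₂ = 7.46 rad/s
Differentiating the loop-closure r₂e^{iθ₂}+r₃e^{iθ₃}=r₁+r₄e^{iθ₄} gives r₂ω₂e^{iθ₂}+r₃ω₃e^{iθ₃}=r₄ω₄e^{iθ₄}.
Eliminating the other unknown: ω₄ = r₂ω₂ sin(θ₂−θ₃) / [r₄ sin(θ₄−θ₃)].
Numerator sine = +0.90924; denominator sine = -0.92653.
Result = 0.0357·7.46·(+0.90924) / (0.0563·(-0.92653)) = -4.6421 rad/s; magnitude 4.6421 rad/s.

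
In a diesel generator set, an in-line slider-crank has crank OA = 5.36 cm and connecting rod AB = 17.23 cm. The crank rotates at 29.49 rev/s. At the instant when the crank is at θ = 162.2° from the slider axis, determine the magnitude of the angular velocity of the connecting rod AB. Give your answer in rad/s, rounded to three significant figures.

55.1

ω = 185.3 rad/s (converted from 29.49 rev/s).
The rod makes angle φ with the slider axis where L sinφ = r sinθ; differentiating, L cosφ·φ̇ = r ω cosθ.
L cosφ = √(L² − r² sin²θ) = 0.17152 m.
|ω_rod| = r ω |cosθ| / √(L² − r² sin²θ) = 0.0536·185.3·0.95213/0.17152 = 55.132 rad/s.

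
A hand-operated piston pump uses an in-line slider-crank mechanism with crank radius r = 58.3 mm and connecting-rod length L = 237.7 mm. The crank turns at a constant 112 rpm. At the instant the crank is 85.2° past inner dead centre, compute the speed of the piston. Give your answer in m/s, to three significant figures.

ω = 2π·112/60 = 11.73 rad/s
For an in-line slider-crank, x = r cosθ + √(L² − r² sin²θ), so v = −rω sinθ·[1 + r cosθ/√(L² − r² sin²θ)].
With r = 0.0583 m, L = 0.2377 m, θ = 85.2°: √(L² − r² sin²θ) = 0.23049 m.
v = −0.0583·11.73·0.99649·[1 + 0.0583·0.08368/0.23049] = -0.6958 m/s.
|v| = 0.6958 m/s.

0.696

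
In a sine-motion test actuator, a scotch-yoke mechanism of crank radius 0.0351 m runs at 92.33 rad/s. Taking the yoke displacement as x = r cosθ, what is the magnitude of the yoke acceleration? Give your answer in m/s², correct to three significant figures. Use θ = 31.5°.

ω = 92.33 rad/s
x = r cosθ ⇒ ẍ = −rω² cosθ (ω constant).
|a| = rω²|cosθ| = 0.0351·(92.33)²·|cos 31.5°| = 255.13 m/s².

255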